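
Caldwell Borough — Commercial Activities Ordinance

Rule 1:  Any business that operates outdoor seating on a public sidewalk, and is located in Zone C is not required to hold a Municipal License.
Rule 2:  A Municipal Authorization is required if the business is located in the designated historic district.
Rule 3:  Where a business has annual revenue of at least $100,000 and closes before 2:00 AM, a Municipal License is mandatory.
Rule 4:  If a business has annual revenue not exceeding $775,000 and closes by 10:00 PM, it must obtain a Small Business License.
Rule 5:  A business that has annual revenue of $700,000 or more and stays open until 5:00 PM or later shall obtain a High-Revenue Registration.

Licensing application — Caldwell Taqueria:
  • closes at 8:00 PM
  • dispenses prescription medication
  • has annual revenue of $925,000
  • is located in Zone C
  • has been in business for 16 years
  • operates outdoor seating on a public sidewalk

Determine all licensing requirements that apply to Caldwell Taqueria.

High-Revenue Registration

Rule 1: operates outdoor seating on a public sidewalk; is located in Zone C → exempt from Municipal License.
Rule 2: is located in Zone C (not: is located in the designated historic district) → Municipal Authorization not required.
Rule 3: revenue $925,000 ≥ $100,000; closes 8:00 PM, at/before 2:00 AM → Municipal License required.
Rule 4: revenue $925,000 > $775,000; closes 8:00 PM, at/before 10:00 PM → Small Business License not required.
Rule 5: revenue $925,000 ≥ $700,000; closes 8:00 PM, after 5:00 PM → High-Revenue Registration required.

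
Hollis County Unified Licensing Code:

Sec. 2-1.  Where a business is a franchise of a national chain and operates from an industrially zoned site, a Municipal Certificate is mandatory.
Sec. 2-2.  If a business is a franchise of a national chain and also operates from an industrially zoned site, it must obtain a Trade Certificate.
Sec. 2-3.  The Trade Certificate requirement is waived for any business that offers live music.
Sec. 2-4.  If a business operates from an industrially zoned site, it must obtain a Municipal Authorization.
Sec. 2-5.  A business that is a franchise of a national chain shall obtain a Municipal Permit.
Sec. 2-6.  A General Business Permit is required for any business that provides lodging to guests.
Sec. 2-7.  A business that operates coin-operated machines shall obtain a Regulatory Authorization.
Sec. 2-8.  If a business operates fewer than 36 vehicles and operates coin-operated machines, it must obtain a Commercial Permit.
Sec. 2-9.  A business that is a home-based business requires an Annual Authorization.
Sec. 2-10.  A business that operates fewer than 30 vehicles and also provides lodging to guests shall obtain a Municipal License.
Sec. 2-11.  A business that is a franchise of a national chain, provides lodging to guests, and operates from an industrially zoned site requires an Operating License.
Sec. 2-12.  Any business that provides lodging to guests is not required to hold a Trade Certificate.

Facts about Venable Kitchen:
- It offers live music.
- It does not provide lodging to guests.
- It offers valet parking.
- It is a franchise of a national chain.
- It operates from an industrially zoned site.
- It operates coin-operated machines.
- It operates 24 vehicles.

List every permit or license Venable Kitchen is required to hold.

Commercial Permit, Municipal Authorization, Municipal Certificate, Municipal Permit, Regulatory Authorization

Sec. 2-1. is a franchise of a national chain; operates from an industrially zoned site → Municipal Certificate required.
Sec. 2-2. is a franchise of a national chain; operates from an industrially zoned site → Trade Certificate required.
Sec. 2-3. offers live music → exempt from Trade Certificate.
Sec. 2-4. operates from an industrially zoned site → Municipal Authorization required.
Sec. 2-5. is a franchise of a national chain → Municipal Permit required.
Sec. 2-6. does not provide lodging to guests → General Business Permit not required.
Sec. 2-7. operates coin-operated machines → Regulatory Authorization required.
Sec. 2-8. vehicles 24 < 36; operates coin-operated machines → Commercial Permit required.
Sec. 2-9. operates from an industrially zoned site (not: is a home-based business) → Annual Authorization not required.
Sec. 2-10. vehicles 24 < 30; does not provide lodging to guests → Municipal License not required.
Sec. 2-11. is a franchise of a national chain; does not provide lodging to guests; operates from an industrially zoned site → Operating License not required.
Sec. 2-12. does not provide lodging to guests → Trade Certificate exemption does not apply.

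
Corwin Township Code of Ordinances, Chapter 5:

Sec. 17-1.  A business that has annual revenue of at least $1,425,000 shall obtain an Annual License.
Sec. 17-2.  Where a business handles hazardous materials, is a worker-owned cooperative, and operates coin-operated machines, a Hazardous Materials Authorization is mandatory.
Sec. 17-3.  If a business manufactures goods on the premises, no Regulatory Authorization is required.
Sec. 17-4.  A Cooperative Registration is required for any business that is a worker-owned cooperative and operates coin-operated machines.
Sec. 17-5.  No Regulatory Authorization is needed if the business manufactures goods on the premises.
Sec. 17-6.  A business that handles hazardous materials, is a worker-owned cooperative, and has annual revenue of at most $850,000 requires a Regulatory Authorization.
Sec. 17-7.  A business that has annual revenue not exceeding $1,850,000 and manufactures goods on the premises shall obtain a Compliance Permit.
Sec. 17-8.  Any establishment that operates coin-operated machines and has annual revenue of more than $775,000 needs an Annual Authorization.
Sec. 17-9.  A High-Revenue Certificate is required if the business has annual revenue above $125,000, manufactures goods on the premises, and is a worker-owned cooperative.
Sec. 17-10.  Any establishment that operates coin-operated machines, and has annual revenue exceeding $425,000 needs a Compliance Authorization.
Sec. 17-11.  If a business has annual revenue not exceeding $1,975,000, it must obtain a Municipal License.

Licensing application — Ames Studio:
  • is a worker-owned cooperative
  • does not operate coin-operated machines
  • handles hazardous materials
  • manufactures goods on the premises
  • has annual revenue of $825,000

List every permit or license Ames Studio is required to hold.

Compliance Permit, High-Revenue Certificate, Municipal License

Sec. 17-1. revenue $825,000 < $1,425,000 → Annual License not required.
Sec. 17-2. handles hazardous materials; is a worker-owned cooperative; does not operate coin-operated machines → Hazardous Materials Authorization not required.
Sec. 17-3. manufactures goods on the premises → exempt from Regulatory Authorization.
Sec. 17-4. is a worker-owned cooperative; does not operate coin-operated machines → Cooperative Registration not required.
Sec. 17-5. manufactures goods on the premises → exempt from Regulatory Authorization.
Sec. 17-6. handles hazardous materials; is a worker-owned cooperative; revenue $825,000 ≤ $850,000 → Regulatory Authorization required.
Sec. 17-7. revenue $825,000 ≤ $1,850,000; manufactures goods on the premises → Compliance Permit required.
Sec. 17-8. does not operate coin-operated machines; revenue $825,000 > $775,000 → Annual Authorization not required.
Sec. 17-9. revenue $825,000 > $125,000; manufactures goods on the premises; is a worker-owned cooperative → High-Revenue Certificate required.
Sec. 17-10. does not operate coin-operated machines; revenue $825,000 > $425,000 → Compliance Authorization not required.
Sec. 17-11. revenue $825,000 ≤ $1,975,000 → Municipal License required.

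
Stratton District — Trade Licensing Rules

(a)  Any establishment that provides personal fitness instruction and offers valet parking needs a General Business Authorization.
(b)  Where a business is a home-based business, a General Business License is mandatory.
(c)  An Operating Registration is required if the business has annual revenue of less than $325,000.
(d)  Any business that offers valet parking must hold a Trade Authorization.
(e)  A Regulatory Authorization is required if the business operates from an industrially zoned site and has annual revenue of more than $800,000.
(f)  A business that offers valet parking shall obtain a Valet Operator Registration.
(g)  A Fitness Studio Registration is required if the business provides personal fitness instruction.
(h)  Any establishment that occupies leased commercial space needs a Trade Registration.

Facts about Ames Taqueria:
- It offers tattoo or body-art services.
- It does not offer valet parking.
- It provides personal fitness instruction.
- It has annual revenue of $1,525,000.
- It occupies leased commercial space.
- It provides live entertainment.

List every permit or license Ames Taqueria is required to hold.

Fitness Studio Registration, Trade Registration

(a) provides personal fitness instruction; does not offer valet parking → General Business Authorization not required.
(b) occupies leased commercial space (not: is a home-based business) → General Business License not required.
(c) revenue $1,525,000 ≥ $325,000 → Operating Registration not required.
(d) does not offer valet parking → Trade Authorization not required.
(e) occupies leased commercial space (not: operates from an industrially zoned site); revenue $1,525,000 > $800,000 → Regulatory Authorization not required.
(f) does not offer valet parking → Valet Operator Registration not required.
(g) provides personal fitness instruction → Fitness Studio Registration required.
(h) occupies leased commercial space → Trade Registration required.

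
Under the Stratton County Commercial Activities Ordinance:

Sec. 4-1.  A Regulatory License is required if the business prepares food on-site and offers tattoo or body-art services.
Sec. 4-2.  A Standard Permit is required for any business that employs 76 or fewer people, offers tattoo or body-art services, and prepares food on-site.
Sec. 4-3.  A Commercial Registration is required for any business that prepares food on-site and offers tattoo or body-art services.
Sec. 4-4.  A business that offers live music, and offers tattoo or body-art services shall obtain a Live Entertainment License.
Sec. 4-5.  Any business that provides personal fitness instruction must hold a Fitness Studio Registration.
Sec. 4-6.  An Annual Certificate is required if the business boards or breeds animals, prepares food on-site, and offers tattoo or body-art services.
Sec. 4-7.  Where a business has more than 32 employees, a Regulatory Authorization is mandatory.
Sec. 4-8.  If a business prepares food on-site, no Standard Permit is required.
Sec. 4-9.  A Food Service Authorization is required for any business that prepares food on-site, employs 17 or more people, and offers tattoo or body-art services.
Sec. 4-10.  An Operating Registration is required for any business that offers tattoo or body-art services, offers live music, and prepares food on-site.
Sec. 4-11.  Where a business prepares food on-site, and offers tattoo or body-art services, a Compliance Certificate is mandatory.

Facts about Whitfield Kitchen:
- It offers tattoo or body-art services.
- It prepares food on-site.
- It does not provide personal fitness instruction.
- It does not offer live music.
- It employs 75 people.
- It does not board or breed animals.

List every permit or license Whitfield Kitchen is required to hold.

Sec. 4-1. prepares food on-site; offers tattoo or body-art services → Regulatory License required.
Sec. 4-2. employees 75 ≤ 76; offers tattoo or body-art services; prepares food on-site → Standard Permit required.
Sec. 4-3. prepares food on-site; offers tattoo or body-art services → Commercial Registration required.
Sec. 4-4. does not offer live music; offers tattoo or body-art services → Live Entertainment License not required.
Sec. 4-5. does not provide personal fitness instruction → Fitness Studio Registration not required.
Sec. 4-6. does not board or breed animals; prepares food on-site; offers tattoo or body-art services → Annual Certificate not required.
Sec. 4-7. employees 75 > 32 → Regulatory Authorization required.
Sec. 4-8. prepares food on-site → exempt from Standard Permit.
Sec. 4-9. prepares food on-site; employees 75 ≥ 17; offers tattoo or body-art services → Food Service Authorization required.
Sec. 4-10. offers tattoo or body-art services; does not offer live music; prepares food on-site → Operating Registration not required.
Sec. 4-11. prepares food on-site; offers tattoo or body-art services → Compliance Certificate required.

Commercial Registration, Compliance Certificate, Food Service Authorization, Regulatory Authorization, Regulatory License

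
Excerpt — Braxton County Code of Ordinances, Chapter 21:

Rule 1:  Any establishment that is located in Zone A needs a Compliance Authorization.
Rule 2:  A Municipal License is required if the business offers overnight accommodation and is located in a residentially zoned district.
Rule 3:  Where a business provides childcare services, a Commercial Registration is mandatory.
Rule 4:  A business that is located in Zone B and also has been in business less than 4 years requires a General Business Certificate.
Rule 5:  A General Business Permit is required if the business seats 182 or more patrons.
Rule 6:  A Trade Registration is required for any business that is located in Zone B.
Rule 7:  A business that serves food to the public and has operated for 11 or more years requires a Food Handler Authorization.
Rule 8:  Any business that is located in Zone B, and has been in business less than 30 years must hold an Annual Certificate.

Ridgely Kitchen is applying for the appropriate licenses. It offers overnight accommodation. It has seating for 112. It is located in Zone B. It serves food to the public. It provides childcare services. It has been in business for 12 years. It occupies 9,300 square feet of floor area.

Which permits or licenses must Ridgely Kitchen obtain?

Annual Certificate, Commercial Registration, Food Handler Authorization, Trade Registration

Rule 1: is located in Zone B (not: is located in Zone A) → Compliance Authorization not required.
Rule 2: offers overnight accommodation; is located in Zone B (not: is located in a residentially zoned district) → Municipal License not required.
Rule 3: provides childcare services → Commercial Registration required.
Rule 4: is located in Zone B; years in business 12 ≥ 4 → General Business Certificate not required.
Rule 5: seating 112 < 182 → General Business Permit not required.
Rule 6: is located in Zone B → Trade Registration required.
Rule 7: serves food to the public; years in business 12 ≥ 11 → Food Handler Authorization required.
Rule 8: is located in Zone B; years in business 12 < 30 → Annual Certificate required.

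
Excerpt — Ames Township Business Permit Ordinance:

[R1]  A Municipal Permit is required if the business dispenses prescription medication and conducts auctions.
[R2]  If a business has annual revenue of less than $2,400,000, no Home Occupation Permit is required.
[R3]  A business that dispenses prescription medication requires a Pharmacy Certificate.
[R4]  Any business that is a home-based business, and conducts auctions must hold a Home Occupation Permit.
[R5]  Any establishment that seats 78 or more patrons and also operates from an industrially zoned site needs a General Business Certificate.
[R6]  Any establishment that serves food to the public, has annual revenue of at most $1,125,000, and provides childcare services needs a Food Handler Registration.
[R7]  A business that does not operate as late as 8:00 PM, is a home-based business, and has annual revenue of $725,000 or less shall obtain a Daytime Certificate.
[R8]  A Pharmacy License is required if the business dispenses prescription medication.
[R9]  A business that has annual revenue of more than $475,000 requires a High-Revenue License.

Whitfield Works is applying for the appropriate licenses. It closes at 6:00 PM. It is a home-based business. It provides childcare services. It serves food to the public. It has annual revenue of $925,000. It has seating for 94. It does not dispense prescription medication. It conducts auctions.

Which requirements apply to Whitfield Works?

[R1] does not dispense prescription medication; conducts auctions → Municipal Permit not required.
[R2] revenue $925,000 < $2,400,000 → exempt from Home Occupation Permit.
[R3] does not dispense prescription medication → Pharmacy Certificate not required.
[R4] is a home-based business; conducts auctions → Home Occupation Permit required.
[R5] seating 94 ≥ 78; is a home-based business (not: operates from an industrially zoned site) → General Business Certificate not required.
[R6] serves food to the public; revenue $925,000 ≤ $1,125,000; provides childcare services → Food Handler Registration required.
[R7] closes 6:00 PM, at/before 8:00 PM; is a home-based business; revenue $925,000 > $725,000 → Daytime Certificate not required.
[R8] does not dispense prescription medication → Pharmacy License not required.
[R9] revenue $925,000 > $475,000 → High-Revenue License required.

Food Handler Registration, High-Revenue License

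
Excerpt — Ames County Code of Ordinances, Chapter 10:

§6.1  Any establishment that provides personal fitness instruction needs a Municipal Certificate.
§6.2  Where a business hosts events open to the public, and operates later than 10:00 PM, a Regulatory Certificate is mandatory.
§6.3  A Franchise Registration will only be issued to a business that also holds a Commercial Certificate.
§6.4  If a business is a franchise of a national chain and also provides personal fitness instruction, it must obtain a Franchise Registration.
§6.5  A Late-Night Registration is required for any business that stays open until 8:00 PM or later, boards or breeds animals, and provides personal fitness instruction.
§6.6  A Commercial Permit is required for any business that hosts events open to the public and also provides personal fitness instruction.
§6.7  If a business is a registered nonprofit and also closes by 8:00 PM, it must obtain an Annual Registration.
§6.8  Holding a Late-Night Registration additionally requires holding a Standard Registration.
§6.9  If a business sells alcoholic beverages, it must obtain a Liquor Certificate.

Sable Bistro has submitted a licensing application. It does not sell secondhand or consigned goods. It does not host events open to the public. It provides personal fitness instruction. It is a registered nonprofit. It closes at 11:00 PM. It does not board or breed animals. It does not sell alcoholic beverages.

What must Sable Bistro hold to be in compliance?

Municipal Certificate

§6.1 provides personal fitness instruction → Municipal Certificate required.
§6.2 does not host events open to the public; closes 11:00 PM, after 10:00 PM → Regulatory Certificate not required.
§6.3 Franchise Registration is not required → no effect.
§6.4 is a registered nonprofit (not: is a franchise of a national chain); provides personal fitness instruction → Franchise Registration not required.
§6.5 closes 11:00 PM, after 8:00 PM; does not board or breed animals; provides personal fitness instruction → Late-Night Registration not required.
§6.6 does not host events open to the public; provides personal fitness instruction → Commercial Permit not required.
§6.7 is a registered nonprofit; closes 11:00 PM, after 8:00 PM → Annual Registration not required.
§6.8 Late-Night Registration is not required → no effect.
§6.9 does not sell alcoholic beverages → Liquor Certificate not required.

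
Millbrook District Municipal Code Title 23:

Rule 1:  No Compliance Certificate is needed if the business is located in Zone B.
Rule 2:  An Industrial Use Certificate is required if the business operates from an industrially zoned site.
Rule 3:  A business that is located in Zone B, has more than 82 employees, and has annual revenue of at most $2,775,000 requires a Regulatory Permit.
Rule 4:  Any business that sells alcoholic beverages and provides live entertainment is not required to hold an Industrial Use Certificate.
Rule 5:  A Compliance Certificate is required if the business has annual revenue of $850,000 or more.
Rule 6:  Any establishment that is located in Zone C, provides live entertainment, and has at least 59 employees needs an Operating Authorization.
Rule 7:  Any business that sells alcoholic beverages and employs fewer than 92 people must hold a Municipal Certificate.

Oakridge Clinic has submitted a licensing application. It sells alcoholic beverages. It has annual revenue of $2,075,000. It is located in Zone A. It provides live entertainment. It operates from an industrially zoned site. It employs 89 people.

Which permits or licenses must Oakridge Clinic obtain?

Rule 1: is located in Zone A (not: is located in Zone B) → Compliance Certificate exemption does not apply.
Rule 2: operates from an industrially zoned site → Industrial Use Certificate required.
Rule 3: is located in Zone A (not: is located in Zone B); employees 89 > 82; revenue $2,075,000 ≤ $2,775,000 → Regulatory Permit not required.
Rule 4: sells alcoholic beverages; provides live entertainment → exempt from Industrial Use Certificate.
Rule 5: revenue $2,075,000 ≥ $850,000 → Compliance Certificate required.
Rule 6: is located in Zone A (not: is located in Zone C); provides live entertainment; employees 89 ≥ 59 → Operating Authorization not required.
Rule 7: sells alcoholic beverages; employees 89 < 92 → Municipal Certificate required.

Compliance Certificate, Municipal Certificate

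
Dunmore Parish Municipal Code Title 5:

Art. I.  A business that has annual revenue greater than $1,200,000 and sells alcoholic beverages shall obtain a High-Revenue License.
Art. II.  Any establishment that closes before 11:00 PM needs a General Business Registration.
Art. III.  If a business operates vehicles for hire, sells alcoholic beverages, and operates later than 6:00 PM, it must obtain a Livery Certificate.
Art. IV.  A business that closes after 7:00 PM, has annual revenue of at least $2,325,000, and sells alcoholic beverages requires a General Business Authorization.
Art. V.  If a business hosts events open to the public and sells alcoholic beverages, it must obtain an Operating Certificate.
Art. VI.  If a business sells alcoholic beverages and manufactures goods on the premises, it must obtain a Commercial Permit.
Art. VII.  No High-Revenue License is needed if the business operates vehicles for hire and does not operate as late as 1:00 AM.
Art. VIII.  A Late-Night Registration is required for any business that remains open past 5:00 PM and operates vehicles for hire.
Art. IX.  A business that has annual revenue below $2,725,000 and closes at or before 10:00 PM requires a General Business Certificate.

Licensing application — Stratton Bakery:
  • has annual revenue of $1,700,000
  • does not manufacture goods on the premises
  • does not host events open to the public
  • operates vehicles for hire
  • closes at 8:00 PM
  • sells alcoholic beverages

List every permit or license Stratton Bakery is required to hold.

General Business Certificate, General Business Registration, Late-Night Registration, Livery Certificate

Art. I. revenue $1,700,000 > $1,200,000; sells alcoholic beverages → High-Revenue License required.
Art. II. closes 8:00 PM, at/before 11:00 PM → General Business Registration required.
Art. III. operates vehicles for hire; sells alcoholic beverages; closes 8:00 PM, after 6:00 PM → Livery Certificate required.
Art. IV. closes 8:00 PM, after 7:00 PM; revenue $1,700,000 < $2,325,000; sells alcoholic beverages → General Business Authorization not required.
Art. V. does not host events open to the public; sells alcoholic beverages → Operating Certificate not required.
Art. VI. sells alcoholic beverages; does not manufacture goods on the premises → Commercial Permit not required.
Art. VII. operates vehicles for hire; closes 8:00 PM, at/before 1:00 AM → exempt from High-Revenue License.
Art. VIII. closes 8:00 PM, after 5:00 PM; operates vehicles for hire → Late-Night Registration required.
Art. IX. revenue $1,700,000 < $2,725,000; closes 8:00 PM, at/before 10:00 PM → General Business Certificate required.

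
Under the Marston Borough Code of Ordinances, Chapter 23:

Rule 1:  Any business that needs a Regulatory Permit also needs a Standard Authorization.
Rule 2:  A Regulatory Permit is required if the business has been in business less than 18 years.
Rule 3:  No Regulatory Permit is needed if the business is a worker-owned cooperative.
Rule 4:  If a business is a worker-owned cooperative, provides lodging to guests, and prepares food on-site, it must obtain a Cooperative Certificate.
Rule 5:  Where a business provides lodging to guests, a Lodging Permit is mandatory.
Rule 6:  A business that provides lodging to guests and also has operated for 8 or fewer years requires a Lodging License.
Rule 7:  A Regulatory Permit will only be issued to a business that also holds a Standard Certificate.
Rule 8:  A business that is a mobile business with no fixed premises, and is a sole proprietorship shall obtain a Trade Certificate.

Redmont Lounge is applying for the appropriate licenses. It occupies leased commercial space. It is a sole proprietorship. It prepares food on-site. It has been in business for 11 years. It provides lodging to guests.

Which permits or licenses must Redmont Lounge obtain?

Lodging Permit, Regulatory Permit, Standard Authorization, Standard Certificate

Rule 1: Regulatory Permit is required → Standard Authorization also required.
Rule 2: years in business 11 < 18 → Regulatory Permit required.
Rule 3: is a sole proprietorship (not: is a worker-owned cooperative) → Regulatory Permit exemption does not apply.
Rule 4: is a sole proprietorship (not: is a worker-owned cooperative); provides lodging to guests; prepares food on-site → Cooperative Certificate not required.
Rule 5: provides lodging to guests → Lodging Permit required.
Rule 6: provides lodging to guests; years in business 11 > 8 → Lodging License not required.
Rule 7: Regulatory Permit is required → Standard Certificate also required.
Rule 8: occupies leased commercial space (not: is a mobile business with no fixed premises); is a sole proprietorship → Trade Certificate not required.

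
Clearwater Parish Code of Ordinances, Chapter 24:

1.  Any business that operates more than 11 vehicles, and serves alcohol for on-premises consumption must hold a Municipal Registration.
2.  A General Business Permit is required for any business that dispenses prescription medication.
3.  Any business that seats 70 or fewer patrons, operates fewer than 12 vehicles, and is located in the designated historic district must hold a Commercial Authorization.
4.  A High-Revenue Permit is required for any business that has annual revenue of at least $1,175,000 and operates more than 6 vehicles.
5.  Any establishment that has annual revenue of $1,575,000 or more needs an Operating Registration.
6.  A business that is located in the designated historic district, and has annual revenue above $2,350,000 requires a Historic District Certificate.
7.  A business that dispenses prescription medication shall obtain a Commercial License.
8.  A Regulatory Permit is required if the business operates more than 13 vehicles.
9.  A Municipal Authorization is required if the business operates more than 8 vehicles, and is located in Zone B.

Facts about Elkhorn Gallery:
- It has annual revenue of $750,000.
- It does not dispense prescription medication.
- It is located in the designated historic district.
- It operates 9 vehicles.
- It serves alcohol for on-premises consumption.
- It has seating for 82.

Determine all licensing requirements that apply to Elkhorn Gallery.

None

1. vehicles 9 ≤ 11; serves alcohol for on-premises consumption → Municipal Registration not required.
2. does not dispense prescription medication → General Business Permit not required.
3. seating 82 > 70; vehicles 9 < 12; is located in the designated historic district → Commercial Authorization not required.
4. revenue $750,000 < $1,175,000; vehicles 9 > 6 → High-Revenue Permit not required.
5. revenue $750,000 < $1,575,000 → Operating Registration not required.
6. is located in the designated historic district; revenue $750,000 ≤ $2,350,000 → Historic District Certificate not required.
7. does not dispense prescription medication → Commercial License not required.
8. vehicles 9 ≤ 13 → Regulatory Permit not required.
9. vehicles 9 > 8; is located in the designated historic district (not: is located in Zone B) → Municipal Authorization not required.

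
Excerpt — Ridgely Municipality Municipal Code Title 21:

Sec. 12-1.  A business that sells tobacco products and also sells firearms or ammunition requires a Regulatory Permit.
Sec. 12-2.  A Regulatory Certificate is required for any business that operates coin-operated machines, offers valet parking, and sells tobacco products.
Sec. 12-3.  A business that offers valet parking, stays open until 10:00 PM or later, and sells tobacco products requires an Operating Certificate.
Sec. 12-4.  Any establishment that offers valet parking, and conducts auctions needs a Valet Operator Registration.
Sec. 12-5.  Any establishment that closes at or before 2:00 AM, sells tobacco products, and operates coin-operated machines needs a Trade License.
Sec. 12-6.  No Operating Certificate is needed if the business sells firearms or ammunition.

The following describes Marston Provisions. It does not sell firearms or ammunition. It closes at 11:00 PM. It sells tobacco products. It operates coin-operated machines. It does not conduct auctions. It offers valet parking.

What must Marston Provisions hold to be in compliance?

Operating Certificate, Regulatory Certificate, Trade License

Sec. 12-1. sells tobacco products; does not sell firearms or ammunition → Regulatory Permit not required.
Sec. 12-2. operates coin-operated machines; offers valet parking; sells tobacco products → Regulatory Certificate required.
Sec. 12-3. offers valet parking; closes 11:00 PM, after 10:00 PM; sells tobacco products → Operating Certificate required.
Sec. 12-4. offers valet parking; does not conduct auctions → Valet Operator Registration not required.
Sec. 12-5. closes 11:00 PM, at/before 2:00 AM; sells tobacco products; operates coin-operated machines → Trade License required.
Sec. 12-6. does not sell firearms or ammunition → Operating Certificate exemption does not apply.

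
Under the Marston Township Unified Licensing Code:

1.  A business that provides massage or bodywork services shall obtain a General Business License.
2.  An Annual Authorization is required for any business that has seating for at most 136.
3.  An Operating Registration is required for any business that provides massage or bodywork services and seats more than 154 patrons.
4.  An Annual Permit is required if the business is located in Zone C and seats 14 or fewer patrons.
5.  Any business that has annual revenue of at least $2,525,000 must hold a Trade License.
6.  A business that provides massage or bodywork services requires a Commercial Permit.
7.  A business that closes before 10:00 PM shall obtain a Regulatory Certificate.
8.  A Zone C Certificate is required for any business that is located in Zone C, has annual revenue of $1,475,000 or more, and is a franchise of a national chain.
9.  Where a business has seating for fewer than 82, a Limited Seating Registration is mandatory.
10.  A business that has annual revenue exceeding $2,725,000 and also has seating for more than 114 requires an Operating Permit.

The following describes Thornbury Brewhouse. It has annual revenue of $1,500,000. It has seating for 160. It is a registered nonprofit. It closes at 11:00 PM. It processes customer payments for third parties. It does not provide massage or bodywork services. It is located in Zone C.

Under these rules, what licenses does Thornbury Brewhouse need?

1. does not provide massage or bodywork services → General Business License not required.
2. seating 160 > 136 → Annual Authorization not required.
3. does not provide massage or bodywork services; seating 160 > 154 → Operating Registration not required.
4. is located in Zone C; seating 160 > 14 → Annual Permit not required.
5. revenue $1,500,000 < $2,525,000 → Trade License not required.
6. does not provide massage or bodywork services → Commercial Permit not required.
7. closes 11:00 PM, after 10:00 PM → Regulatory Certificate not required.
8. is located in Zone C; revenue $1,500,000 ≥ $1,475,000; is a registered nonprofit (not: is a franchise of a national chain) → Zone C Certificate not required.
9. seating 160 ≥ 82 → Limited Seating Registration not required.
10. revenue $1,500,000 ≤ $2,725,000; seating 160 > 114 → Operating Permit not required.

None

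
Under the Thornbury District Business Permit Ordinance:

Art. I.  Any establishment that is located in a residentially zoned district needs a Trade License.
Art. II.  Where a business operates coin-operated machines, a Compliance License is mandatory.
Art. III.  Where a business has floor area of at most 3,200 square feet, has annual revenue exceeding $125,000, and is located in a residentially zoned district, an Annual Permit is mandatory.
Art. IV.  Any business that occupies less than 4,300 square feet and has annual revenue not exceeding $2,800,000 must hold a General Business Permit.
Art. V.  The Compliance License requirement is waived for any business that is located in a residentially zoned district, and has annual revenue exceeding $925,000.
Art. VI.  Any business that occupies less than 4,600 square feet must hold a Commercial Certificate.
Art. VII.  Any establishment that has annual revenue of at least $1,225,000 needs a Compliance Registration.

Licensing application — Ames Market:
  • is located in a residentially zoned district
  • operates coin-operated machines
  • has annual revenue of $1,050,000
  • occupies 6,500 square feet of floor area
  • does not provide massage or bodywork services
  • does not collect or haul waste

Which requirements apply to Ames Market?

Trade License

Art. I. is located in a residentially zoned district → Trade License required.
Art. II. operates coin-operated machines → Compliance License required.
Art. III. floor area 6,500 square feet > 3,200 square feet; revenue $1,050,000 > $125,000; is located in a residentially zoned district → Annual Permit not required.
Art. IV. floor area 6,500 square feet ≥ 4,300 square feet; revenue $1,050,000 ≤ $2,800,000 → General Business Permit not required.
Art. V. is located in a residentially zoned district; revenue $1,050,000 > $925,000 → exempt from Compliance License.
Art. VI. floor area 6,500 square feet ≥ 4,600 square feet → Commercial Certificate not required.
Art. VII. revenue $1,050,000 < $1,225,000 → Compliance Registration not required.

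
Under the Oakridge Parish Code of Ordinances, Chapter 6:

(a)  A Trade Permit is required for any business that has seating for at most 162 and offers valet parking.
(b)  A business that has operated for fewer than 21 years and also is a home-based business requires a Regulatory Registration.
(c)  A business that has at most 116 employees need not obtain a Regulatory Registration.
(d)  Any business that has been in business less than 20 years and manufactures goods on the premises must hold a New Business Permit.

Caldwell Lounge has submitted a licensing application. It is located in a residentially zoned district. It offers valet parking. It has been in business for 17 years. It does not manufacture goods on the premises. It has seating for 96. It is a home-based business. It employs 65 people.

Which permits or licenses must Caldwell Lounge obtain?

Trade Permit

(a) seating 96 ≤ 162; offers valet parking → Trade Permit required.
(b) years in business 17 < 21; is a home-based business → Regulatory Registration required.
(c) employees 65 ≤ 116 → exempt from Regulatory Registration.
(d) years in business 17 < 20; does not manufacture goods on the premises → New Business Permit not required.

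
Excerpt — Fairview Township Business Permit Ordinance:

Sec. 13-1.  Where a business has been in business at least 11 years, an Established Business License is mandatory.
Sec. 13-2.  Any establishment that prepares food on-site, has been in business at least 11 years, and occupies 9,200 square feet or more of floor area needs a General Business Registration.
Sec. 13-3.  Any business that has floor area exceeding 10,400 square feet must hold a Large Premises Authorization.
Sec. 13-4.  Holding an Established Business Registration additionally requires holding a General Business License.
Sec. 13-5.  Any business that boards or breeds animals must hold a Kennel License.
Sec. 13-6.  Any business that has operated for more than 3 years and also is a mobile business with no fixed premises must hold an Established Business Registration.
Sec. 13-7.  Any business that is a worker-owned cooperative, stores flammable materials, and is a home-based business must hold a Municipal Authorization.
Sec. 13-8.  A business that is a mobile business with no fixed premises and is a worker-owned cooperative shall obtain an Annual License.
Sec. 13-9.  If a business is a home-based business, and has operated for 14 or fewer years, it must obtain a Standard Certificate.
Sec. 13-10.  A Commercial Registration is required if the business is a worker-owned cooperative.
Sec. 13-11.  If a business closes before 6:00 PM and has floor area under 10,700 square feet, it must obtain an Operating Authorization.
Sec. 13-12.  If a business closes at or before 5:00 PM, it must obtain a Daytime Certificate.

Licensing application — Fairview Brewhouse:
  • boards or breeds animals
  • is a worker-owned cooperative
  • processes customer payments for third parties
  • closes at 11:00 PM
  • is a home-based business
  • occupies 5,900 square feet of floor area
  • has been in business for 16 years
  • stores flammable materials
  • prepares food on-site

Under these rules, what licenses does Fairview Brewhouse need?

Commercial Registration, Established Business License, Kennel License, Municipal Authorization

Sec. 13-1. years in business 16 ≥ 11 → Established Business License required.
Sec. 13-2. prepares food on-site; years in business 16 ≥ 11; floor area 5,900 square feet < 9,200 square feet → General Business Registration not required.
Sec. 13-3. floor area 5,900 square feet ≤ 10,400 square feet → Large Premises Authorization not required.
Sec. 13-4. Established Business Registration is not required → no effect.
Sec. 13-5. boards or breeds animals → Kennel License required.
Sec. 13-6. years in business 16 > 3; is a home-based business (not: is a mobile business with no fixed premises) → Established Business Registration not required.
Sec. 13-7. is a worker-owned cooperative; stores flammable materials; is a home-based business → Municipal Authorization required.
Sec. 13-8. is a home-based business (not: is a mobile business with no fixed premises); is a worker-owned cooperative → Annual License not required.
Sec. 13-9. is a home-based business; years in business 16 > 14 → Standard Certificate not required.
Sec. 13-10. is a worker-owned cooperative → Commercial Registration required.
Sec. 13-11. closes 11:00 PM, after 6:00 PM; floor area 5,900 square feet < 10,700 square feet → Operating Authorization not required.
Sec. 13-12. closes 11:00 PM, after 5:00 PM → Daytime Certificate not required.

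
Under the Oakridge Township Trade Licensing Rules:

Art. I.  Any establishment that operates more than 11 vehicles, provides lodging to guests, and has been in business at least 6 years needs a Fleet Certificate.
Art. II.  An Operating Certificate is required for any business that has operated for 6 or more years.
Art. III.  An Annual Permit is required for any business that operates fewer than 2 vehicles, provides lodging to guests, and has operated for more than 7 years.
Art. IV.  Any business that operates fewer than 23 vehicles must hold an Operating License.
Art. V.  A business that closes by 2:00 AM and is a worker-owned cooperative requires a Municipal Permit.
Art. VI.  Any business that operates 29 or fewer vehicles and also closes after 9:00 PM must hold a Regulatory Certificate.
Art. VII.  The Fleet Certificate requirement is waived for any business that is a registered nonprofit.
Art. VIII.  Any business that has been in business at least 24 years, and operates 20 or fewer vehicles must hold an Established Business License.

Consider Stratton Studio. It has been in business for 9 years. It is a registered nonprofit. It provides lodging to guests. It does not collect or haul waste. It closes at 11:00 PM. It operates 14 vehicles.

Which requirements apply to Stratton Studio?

Art. I. vehicles 14 > 11; provides lodging to guests; years in business 9 ≥ 6 → Fleet Certificate required.
Art. II. years in business 9 ≥ 6 → Operating Certificate required.
Art. III. vehicles 14 ≥ 2; provides lodging to guests; years in business 9 > 7 → Annual Permit not required.
Art. IV. vehicles 14 < 23 → Operating License required.
Art. V. closes 11:00 PM, at/before 2:00 AM; is a registered nonprofit (not: is a worker-owned cooperative) → Municipal Permit not required.
Art. VI. vehicles 14 ≤ 29; closes 11:00 PM, after 9:00 PM → Regulatory Certificate required.
Art. VII. is a registered nonprofit → exempt from Fleet Certificate.
Art. VIII. years in business 9 < 24; vehicles 14 ≤ 20 → Established Business License not required.

Operating Certificate, Operating License, Regulatory Certificate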